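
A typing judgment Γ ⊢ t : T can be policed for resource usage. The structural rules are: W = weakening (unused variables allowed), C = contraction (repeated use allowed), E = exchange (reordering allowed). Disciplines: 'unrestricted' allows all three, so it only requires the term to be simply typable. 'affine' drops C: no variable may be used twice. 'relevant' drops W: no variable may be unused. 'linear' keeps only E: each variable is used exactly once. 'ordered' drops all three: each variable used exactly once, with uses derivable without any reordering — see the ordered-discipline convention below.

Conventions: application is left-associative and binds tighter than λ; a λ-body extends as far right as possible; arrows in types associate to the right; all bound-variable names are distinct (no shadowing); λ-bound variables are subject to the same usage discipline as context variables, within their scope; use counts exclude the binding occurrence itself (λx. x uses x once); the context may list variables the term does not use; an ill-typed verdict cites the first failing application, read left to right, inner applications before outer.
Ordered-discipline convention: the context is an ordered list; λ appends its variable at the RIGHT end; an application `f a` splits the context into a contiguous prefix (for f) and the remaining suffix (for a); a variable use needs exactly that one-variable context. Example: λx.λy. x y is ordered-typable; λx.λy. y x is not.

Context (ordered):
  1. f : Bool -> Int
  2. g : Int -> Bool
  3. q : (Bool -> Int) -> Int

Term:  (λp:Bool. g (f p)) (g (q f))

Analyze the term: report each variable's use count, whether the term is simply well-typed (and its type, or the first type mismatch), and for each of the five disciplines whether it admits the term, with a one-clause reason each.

usage: f: 2, g: 2, q: 1, p (λ-bound): 1
left-to-right use order: g, f, p, g, q, f
typing: well-typed at Bool
ordered: ✗ — repeated use of f ×2, g ×2
linear: ✗ — repeated use of f ×2, g ×2
affine: ✗ — repeated use of f ×2, g ×2
relevant: ✓ — f, g, q, p: all used, weakening unneeded
unrestricted: ✓ — typability at Bool is all that's needed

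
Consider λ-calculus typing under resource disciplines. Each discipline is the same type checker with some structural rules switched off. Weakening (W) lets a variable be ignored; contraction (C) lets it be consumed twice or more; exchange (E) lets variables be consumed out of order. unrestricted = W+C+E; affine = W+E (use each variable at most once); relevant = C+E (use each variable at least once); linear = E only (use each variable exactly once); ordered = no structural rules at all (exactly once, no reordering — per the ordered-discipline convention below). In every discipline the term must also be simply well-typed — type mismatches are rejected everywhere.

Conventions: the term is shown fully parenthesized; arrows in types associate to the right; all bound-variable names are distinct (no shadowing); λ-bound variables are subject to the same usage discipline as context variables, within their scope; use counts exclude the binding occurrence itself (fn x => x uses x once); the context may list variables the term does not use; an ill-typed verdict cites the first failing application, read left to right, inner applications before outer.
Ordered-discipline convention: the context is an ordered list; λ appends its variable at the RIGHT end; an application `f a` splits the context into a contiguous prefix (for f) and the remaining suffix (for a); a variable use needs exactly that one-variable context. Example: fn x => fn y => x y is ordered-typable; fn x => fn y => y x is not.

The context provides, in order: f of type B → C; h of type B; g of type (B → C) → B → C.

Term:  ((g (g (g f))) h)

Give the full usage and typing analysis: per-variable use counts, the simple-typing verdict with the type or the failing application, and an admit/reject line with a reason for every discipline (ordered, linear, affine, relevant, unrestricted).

variable uses: f=1, h=1, g=3
order of uses: g, g, g, f, h
typing: the term checks, with type C
ordered ✗ (uses contraction: g ×3)
linear ✗ (uses contraction: g ×3)
affine ✗ (uses contraction: g ×3)
relevant ✓ (at least one use each (f, h, g))
unrestricted ✓ (typability at C is all that's needed)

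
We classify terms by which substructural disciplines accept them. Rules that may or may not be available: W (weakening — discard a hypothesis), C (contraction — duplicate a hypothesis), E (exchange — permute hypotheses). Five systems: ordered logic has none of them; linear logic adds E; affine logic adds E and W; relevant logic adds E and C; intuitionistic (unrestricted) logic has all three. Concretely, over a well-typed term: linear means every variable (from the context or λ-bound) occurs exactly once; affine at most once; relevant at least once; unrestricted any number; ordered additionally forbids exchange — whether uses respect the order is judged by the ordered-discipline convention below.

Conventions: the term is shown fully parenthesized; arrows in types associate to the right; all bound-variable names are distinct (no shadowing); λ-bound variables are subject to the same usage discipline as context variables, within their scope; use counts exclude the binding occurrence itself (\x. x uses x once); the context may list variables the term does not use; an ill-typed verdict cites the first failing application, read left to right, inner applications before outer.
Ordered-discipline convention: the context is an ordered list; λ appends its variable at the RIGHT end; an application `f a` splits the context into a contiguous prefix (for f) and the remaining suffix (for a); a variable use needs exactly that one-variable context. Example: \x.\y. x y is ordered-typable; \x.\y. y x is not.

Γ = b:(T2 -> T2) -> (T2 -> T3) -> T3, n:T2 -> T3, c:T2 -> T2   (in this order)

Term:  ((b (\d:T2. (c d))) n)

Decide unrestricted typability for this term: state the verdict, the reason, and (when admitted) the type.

yes — type-checks (T3) and nothing is barred; term : T3
variable uses: b ×1, n ×1, c ×1, d (λ-bound) ×1
use order (left to right): b, c, d, n
typing: ✓ — T3
per-discipline verdicts: ordered ✗ | linear ✓ | affine ✓ | relevant ✓ | unrestricted ✓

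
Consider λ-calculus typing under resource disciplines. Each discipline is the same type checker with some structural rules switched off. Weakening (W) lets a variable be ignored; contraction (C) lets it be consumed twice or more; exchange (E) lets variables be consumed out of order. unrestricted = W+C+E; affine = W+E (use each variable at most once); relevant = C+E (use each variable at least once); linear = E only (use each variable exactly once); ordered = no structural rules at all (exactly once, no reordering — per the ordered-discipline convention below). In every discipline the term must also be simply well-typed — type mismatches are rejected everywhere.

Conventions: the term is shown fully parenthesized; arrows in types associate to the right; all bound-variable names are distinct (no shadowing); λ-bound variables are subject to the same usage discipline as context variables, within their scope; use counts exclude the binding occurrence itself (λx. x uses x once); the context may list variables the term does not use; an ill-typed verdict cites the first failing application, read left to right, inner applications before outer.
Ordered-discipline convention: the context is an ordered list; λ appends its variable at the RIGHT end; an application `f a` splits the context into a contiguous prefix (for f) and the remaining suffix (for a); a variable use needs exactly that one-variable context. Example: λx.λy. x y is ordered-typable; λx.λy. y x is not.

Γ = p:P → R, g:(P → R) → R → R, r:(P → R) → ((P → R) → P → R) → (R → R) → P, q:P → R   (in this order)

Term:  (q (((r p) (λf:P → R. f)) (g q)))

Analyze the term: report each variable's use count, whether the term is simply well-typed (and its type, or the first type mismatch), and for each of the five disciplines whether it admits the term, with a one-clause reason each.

counts: p: 1×; g: 1×; r: 1×; q: 2×; f (bound): 1×
left-to-right use order: q, r, p, f, g, q
typing: the term checks, with type R
ordered: ✗, q ×2 used more than once (contraction)
linear: ✗, q ×2 used more than once (contraction)
affine: ✗, q ×2 used more than once (contraction)
relevant: ✓, every one of p, g, r, q, f appears
unrestricted: ✓, typability at R is all that's needed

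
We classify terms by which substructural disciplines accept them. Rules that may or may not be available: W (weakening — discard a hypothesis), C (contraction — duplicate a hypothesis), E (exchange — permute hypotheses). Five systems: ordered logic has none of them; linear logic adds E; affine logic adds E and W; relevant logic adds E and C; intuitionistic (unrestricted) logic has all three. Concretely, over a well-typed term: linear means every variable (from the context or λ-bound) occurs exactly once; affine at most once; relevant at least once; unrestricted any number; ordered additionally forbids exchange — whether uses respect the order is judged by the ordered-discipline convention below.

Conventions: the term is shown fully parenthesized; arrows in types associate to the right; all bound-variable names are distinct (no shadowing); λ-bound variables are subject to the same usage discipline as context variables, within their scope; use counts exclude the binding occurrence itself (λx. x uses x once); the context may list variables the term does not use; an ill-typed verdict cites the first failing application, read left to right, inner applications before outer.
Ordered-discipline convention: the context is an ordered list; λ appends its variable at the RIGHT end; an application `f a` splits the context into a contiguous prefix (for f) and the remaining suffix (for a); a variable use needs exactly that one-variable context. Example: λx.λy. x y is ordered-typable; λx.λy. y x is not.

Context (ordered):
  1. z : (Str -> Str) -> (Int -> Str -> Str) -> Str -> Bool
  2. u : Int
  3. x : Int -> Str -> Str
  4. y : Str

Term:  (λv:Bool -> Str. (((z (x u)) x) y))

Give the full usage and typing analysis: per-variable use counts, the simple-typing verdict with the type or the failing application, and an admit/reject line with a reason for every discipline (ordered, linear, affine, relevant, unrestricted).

variable uses: z: 1×; u: 1×; x: 2×; y: 1×; v [bound]: 0×
uses in reading order: z, x, u, x, y
typing: ✓ — (Bool -> Str) -> Bool
ordered ✗ (x ×2 used more than once (contraction); v never used (weakening))
linear ✗ (x ×2 used more than once (contraction); v never used (weakening))
affine ✗ (x ×2 used more than once (contraction))
relevant ✗ (v never used (weakening))
unrestricted ✓ (simply typable at (Bool -> Str) -> Bool; W, C, E all held)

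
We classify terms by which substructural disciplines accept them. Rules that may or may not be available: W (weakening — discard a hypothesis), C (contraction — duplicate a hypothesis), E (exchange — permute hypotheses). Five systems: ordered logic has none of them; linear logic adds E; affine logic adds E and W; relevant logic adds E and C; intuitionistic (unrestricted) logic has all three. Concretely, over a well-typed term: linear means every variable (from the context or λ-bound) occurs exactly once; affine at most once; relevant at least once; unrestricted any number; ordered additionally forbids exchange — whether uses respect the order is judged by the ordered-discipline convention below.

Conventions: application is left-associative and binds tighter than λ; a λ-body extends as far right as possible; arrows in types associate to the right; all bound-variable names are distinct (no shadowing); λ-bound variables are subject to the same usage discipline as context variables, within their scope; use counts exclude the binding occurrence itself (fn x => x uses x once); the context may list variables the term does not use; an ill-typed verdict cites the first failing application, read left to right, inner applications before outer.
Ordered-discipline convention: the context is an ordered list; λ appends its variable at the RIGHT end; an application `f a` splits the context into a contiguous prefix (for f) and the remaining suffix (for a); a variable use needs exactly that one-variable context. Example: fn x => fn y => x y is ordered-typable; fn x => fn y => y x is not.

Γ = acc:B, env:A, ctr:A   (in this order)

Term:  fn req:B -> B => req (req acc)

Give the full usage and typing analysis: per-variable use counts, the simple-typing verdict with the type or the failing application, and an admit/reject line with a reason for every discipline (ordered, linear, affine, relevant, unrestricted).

usage: acc: 1, env: 0, ctr: 0, req (bound): 2
left-to-right use order: req, req, acc
typing: well-typed at (B -> B) -> B
ordered ✗ (req ×2 used more than once (contraction); env, ctr never used (weakening))
linear ✗ (req ×2 used more than once (contraction); env, ctr never used (weakening))
affine ✗ (req ×2 used more than once (contraction))
relevant ✗ (env, ctr never used (weakening))
unrestricted ✓ (typability at (B -> B) -> B is all that's needed)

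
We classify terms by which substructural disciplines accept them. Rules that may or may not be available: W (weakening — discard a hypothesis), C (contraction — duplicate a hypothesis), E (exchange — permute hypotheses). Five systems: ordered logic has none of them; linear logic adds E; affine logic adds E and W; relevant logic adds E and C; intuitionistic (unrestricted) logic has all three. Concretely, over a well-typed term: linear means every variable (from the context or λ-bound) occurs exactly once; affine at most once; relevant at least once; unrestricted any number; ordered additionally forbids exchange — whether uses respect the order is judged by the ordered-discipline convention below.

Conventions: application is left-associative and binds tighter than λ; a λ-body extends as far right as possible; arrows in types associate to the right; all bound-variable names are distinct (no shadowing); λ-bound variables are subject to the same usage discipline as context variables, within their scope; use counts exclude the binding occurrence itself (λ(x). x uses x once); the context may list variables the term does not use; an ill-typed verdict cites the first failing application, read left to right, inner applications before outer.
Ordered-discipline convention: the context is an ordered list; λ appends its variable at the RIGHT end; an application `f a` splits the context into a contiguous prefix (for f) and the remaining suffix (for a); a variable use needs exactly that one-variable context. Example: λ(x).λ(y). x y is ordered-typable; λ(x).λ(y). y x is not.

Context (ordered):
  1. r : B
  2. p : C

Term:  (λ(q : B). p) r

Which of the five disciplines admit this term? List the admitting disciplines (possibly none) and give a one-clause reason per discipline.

admitted in: affine, unrestricted
usage: r=1; p=1; q (λ-bound)=0
order of uses: p, r
typing: ✓ — C
ordered: ✗ — q left unused
linear: ✗ — q left unused
affine: ✓ — r, p, q: no repeats, contraction unneeded
relevant: ✗ — q left unused
unrestricted: ✓ — typability at C is all that's needed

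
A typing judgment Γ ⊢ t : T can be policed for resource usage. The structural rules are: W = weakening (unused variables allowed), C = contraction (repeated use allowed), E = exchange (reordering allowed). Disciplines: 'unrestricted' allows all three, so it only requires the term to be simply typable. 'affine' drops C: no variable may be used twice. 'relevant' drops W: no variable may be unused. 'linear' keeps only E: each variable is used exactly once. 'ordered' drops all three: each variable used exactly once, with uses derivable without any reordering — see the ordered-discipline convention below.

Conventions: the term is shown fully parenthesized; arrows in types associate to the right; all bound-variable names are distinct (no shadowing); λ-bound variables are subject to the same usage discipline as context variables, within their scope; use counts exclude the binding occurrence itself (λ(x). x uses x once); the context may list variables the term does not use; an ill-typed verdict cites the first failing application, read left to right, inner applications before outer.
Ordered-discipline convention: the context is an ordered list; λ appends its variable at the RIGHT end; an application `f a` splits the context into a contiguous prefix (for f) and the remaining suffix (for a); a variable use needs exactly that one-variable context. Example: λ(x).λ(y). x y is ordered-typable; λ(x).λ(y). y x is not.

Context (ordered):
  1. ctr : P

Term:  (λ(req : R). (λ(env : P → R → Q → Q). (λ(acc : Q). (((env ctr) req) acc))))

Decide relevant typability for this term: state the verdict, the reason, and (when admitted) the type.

yes — ctr, req, env, acc: all used, weakening unneeded; term : R → (P → R → Q → Q) → Q → Q
use counts: ctr: 1×; req (bound): 1×; env (bound): 1×; acc (bound): 1×
use order (left to right): env, ctr, req, acc
typing: the term checks, with type R → (P → R → Q → Q) → Q → Q
all disciplines: ordered ✗ | linear ✓ | affine ✓ | relevant ✓ | unrestricted ✓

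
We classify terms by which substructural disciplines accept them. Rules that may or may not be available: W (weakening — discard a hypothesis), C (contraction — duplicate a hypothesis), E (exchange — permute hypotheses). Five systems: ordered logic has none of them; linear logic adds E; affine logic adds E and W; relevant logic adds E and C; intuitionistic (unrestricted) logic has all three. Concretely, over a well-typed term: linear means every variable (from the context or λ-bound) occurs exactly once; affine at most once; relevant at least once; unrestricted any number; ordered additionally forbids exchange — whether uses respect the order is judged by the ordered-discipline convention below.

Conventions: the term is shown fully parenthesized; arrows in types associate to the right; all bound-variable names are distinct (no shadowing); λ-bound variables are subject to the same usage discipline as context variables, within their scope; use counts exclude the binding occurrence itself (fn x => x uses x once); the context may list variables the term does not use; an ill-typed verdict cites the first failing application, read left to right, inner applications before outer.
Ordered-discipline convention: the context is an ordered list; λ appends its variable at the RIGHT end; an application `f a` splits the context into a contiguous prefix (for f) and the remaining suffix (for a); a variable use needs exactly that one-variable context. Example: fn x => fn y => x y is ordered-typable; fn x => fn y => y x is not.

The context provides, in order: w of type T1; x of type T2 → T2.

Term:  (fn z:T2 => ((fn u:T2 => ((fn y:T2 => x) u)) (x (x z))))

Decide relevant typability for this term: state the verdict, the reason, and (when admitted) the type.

no — w, y left unused
use counts: w: 0; x: 3; z (λ-bound): 1; u (λ-bound): 1; y (λ-bound): 0
left-to-right use order: x, u, x, x, z
typing: well-typed at T2 → T2 → T2
all disciplines: ordered ✗ | linear ✗ | affine ✗ | relevant ✗ | unrestricted ✓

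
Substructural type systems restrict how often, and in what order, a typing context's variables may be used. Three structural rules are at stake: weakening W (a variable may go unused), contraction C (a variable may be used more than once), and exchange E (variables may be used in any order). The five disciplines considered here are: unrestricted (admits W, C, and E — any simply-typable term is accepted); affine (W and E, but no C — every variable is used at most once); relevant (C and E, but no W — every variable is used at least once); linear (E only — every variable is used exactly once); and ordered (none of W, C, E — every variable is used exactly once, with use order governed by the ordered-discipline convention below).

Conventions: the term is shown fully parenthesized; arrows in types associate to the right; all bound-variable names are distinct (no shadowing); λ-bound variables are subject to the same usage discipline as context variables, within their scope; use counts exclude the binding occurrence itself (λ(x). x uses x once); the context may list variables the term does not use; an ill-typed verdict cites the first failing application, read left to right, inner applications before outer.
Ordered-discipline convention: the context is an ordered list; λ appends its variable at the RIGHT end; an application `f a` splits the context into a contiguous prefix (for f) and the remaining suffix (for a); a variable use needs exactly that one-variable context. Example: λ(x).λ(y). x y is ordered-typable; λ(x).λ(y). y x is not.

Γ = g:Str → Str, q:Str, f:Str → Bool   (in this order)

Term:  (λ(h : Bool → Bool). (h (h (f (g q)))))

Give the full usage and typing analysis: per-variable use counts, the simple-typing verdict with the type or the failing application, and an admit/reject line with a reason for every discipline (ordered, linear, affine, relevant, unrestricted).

use counts: g ×1, q ×1, f ×1, h [bound] ×2
order of uses: h, h, f, g, q
typing: well-typed — term : (Bool → Bool) → Bool
ordered: ✗, h ×2 used more than once (contraction)
linear: ✗, h ×2 used more than once (contraction)
affine: ✗, h ×2 used more than once (contraction)
relevant: ✓, every one of g, q, f, h appears
unrestricted: ✓, typability at (Bool → Bool) → Bool is all that's needed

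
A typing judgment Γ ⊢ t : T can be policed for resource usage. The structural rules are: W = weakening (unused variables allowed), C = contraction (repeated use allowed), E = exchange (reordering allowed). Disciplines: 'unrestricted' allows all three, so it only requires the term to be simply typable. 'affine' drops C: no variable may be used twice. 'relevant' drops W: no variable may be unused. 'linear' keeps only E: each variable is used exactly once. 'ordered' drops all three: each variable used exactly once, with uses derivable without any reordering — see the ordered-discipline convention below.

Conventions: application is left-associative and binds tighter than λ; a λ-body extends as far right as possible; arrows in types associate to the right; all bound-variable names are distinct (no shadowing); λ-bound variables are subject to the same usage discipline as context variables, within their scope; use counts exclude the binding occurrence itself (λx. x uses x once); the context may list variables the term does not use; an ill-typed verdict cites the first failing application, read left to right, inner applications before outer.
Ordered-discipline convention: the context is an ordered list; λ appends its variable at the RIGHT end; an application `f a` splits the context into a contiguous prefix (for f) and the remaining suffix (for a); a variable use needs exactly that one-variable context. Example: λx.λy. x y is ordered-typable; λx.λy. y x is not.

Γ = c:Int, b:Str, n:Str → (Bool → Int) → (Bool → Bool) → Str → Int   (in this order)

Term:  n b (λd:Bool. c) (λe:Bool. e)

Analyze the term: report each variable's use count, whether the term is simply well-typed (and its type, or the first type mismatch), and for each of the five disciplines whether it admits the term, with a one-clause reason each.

counts: c=1, b=1, n=1, d (λ-bound)=0, e (λ-bound)=1
order of uses: n, b, c, e
typing: well-typed — term : Str → Int
ordered: ✗, unused: d — weakening required
linear: ✗, unused: d — weakening required
affine: ✓, none of c, b, n, d, e used more than once
relevant: ✗, unused: d — weakening required
unrestricted: ✓, simply typable at Str → Int; W, C, E all held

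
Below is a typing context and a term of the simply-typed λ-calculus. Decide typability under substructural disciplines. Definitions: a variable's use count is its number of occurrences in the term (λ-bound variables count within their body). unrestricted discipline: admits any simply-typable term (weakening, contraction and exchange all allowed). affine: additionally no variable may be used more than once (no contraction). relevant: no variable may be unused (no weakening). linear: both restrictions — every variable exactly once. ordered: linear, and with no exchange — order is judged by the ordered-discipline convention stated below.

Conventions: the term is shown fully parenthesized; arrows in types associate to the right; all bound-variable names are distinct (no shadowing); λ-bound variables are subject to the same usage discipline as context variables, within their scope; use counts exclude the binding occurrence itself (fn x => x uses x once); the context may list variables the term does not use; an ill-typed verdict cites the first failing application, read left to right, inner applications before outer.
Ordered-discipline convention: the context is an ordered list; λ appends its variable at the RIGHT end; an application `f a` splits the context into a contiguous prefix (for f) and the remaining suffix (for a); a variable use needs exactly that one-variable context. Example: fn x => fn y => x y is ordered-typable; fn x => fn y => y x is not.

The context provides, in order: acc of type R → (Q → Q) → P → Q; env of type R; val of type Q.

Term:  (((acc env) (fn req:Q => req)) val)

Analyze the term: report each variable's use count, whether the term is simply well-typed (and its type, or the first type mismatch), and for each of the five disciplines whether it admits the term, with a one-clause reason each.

counts: acc: 1; env: 1; val: 1; req (bound): 1
order of uses: acc, env, req, val
typing: ill-typed: an application expects P but receives Q
ordered: ✗ — not simply typable
linear: ✗ — fails simple typing
affine: ✗ — a type mismatch blocks all five
relevant: ✗ — the type mismatch rejects it
unrestricted: ✗ — not simply typable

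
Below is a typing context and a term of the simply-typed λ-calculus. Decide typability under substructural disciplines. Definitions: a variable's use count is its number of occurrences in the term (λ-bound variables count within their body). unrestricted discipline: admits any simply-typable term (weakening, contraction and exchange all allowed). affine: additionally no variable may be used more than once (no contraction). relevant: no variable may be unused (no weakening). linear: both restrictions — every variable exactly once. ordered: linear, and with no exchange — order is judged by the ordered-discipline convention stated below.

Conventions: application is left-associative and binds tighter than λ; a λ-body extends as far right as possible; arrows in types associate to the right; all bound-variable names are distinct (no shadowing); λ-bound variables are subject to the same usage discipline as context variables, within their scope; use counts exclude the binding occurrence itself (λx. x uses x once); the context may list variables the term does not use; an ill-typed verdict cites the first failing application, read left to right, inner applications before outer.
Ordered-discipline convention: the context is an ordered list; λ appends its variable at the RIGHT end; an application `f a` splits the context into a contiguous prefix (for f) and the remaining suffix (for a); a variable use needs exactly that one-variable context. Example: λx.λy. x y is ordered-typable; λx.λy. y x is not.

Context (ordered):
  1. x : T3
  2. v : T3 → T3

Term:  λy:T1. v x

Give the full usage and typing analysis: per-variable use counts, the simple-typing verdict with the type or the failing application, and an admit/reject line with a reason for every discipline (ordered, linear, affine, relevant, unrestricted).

counts: x ×1; v ×1; y [bound] ×0
use order (left to right): v, x
typing: the term checks, with type T1 → T3
ordered: ✗, needs weakening: y unused
linear: ✗, needs weakening: y unused
affine: ✓, x, v, y: no repeats, contraction unneeded
relevant: ✗, needs weakening: y unused
unrestricted: ✓, type-checks (T1 → T3) and nothing is barred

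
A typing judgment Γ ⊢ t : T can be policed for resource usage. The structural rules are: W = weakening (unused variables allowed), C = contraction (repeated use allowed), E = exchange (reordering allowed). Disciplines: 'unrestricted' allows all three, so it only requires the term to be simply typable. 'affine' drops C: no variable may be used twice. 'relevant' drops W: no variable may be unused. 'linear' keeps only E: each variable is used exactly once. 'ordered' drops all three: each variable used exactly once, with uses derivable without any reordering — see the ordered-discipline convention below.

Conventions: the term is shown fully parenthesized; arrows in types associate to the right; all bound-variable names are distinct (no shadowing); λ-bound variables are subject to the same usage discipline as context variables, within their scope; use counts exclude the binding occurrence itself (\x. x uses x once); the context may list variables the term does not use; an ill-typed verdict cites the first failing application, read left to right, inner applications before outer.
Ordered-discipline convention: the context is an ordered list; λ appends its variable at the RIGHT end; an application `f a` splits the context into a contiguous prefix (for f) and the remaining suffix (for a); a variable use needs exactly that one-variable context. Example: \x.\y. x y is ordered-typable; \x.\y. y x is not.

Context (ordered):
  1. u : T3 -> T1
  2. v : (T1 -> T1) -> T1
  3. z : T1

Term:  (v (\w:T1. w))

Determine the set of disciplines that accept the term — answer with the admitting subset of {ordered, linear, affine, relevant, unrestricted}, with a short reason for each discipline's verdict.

admitting disciplines: affine, unrestricted
counts: u: 0×; v: 1×; z: 0×; w (λ-bound): 1×
uses in reading order: v, w
typing: the term checks, with type T1
ordered: ✗ — needs weakening: u, z unused
linear: ✗ — needs weakening: u, z unused
affine: ✓ — no duplicate uses among u, v, z, w
relevant: ✗ — needs weakening: u, z unused
unrestricted: ✓ — simply typable at T1; W, C, E all held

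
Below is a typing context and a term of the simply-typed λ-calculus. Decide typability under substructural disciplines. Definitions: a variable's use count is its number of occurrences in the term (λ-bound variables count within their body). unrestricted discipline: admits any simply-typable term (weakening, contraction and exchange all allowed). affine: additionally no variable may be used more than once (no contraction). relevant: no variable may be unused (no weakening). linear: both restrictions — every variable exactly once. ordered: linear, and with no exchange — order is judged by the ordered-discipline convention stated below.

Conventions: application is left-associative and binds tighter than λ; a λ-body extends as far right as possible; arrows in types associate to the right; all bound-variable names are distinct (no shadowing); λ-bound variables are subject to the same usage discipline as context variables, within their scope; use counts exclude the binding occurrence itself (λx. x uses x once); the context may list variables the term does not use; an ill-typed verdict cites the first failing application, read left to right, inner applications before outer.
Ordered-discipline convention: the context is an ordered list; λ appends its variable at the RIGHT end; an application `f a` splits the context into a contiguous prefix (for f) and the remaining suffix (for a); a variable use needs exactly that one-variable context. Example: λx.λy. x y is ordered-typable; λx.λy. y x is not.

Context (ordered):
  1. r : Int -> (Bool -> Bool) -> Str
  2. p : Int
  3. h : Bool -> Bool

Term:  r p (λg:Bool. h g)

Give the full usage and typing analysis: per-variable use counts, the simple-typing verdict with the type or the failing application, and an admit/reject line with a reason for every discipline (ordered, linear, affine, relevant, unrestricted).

use counts: r: 1×; p: 1×; h: 1×; g (bound): 1×
uses in reading order: r, p, h, g
typing: ✓ — Str
ordered ✓ (r, p, h, g: once each, no exchange needed)
linear ✓ (r, p, h, g: one use apiece)
affine ✓ (no duplicate uses among r, p, h, g)
relevant ✓ (r, p, h, g: all used, weakening unneeded)
unrestricted ✓ (type-checks (Str) and nothing is barred)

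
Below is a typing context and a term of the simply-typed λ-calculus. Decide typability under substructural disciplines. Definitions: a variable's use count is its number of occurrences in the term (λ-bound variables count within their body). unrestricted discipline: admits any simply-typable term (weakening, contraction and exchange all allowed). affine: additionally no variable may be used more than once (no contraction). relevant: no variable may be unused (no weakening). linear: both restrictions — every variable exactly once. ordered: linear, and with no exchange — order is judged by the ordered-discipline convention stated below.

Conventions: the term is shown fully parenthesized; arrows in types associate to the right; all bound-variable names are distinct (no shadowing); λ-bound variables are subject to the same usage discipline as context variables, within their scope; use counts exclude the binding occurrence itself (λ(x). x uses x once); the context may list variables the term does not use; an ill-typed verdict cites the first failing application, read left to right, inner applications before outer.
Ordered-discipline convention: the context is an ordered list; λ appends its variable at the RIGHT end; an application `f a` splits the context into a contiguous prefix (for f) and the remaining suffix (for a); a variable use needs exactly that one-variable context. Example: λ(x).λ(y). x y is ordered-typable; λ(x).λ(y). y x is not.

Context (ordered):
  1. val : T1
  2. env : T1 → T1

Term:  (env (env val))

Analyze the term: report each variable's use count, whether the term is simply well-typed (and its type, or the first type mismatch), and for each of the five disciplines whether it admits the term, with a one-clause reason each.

variable uses: val: 1×, env: 2×
left-to-right use order: env, env, val
typing: ✓ — T1
ordered: ✗ — repeated use of env ×2
linear: ✗ — repeated use of env ×2
affine: ✗ — repeated use of env ×2
relevant: ✓ — every one of val, env appears
unrestricted: ✓ — typability at T1 is all that's needed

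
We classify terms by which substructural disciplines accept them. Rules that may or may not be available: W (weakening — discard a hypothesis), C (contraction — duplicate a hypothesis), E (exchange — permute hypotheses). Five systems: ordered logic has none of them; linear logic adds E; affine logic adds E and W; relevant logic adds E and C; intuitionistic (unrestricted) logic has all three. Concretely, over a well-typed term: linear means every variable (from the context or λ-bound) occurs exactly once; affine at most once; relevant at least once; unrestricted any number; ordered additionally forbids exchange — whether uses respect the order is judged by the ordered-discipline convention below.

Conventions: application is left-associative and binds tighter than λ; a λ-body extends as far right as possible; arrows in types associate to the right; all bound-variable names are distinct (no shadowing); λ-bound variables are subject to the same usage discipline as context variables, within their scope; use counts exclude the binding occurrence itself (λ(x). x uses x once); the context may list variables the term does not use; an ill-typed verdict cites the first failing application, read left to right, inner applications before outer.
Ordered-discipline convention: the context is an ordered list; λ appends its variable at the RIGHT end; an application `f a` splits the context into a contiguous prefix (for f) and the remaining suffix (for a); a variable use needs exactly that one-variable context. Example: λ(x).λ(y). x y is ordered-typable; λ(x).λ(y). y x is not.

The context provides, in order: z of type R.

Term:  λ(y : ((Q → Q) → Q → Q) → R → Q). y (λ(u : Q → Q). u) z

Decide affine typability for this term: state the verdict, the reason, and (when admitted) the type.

yes — at most one use each (z, y, u); term : (((Q → Q) → Q → Q) → R → Q) → Q
usage: z: 1×, y (bound): 1×, u (bound): 1×
order of uses: y, u, z
typing: well-typed — term : (((Q → Q) → Q → Q) → R → Q) → Q
summary: ordered ✗, linear ✓, affine ✓, relevant ✓, unrestricted ✓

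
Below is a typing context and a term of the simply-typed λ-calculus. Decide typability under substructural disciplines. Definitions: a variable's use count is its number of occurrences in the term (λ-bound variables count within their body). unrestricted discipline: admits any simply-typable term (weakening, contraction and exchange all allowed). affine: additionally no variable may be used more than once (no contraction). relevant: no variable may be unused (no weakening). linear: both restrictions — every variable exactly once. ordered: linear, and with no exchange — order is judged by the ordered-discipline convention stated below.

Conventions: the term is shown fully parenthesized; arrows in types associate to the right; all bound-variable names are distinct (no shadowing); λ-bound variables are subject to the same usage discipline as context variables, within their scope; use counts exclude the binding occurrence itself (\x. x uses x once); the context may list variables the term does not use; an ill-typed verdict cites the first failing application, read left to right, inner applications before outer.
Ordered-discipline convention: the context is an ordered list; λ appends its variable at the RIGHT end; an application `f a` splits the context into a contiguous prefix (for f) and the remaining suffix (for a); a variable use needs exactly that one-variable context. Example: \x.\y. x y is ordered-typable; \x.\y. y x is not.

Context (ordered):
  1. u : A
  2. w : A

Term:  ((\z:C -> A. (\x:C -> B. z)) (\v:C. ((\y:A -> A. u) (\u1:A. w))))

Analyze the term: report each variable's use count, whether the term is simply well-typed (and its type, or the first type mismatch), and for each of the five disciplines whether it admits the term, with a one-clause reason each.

use counts: u: 1; w: 1; z (λ-bound): 1; x (λ-bound): 0; v (λ-bound): 0; y (λ-bound): 0; u1 (λ-bound): 0
uses in reading order: z, u, w
typing: well-typed — term : (C -> B) -> C -> A
ordered ✗ (needs weakening: x, v, y, u1 unused)
linear ✗ (needs weakening: x, v, y, u1 unused)
affine ✓ (no duplicate uses among u, w, z, x, v, y, u1)
relevant ✗ (needs weakening: x, v, y, u1 unused)
unrestricted ✓ (simply typable at (C -> B) -> C -> A; W, C, E all held)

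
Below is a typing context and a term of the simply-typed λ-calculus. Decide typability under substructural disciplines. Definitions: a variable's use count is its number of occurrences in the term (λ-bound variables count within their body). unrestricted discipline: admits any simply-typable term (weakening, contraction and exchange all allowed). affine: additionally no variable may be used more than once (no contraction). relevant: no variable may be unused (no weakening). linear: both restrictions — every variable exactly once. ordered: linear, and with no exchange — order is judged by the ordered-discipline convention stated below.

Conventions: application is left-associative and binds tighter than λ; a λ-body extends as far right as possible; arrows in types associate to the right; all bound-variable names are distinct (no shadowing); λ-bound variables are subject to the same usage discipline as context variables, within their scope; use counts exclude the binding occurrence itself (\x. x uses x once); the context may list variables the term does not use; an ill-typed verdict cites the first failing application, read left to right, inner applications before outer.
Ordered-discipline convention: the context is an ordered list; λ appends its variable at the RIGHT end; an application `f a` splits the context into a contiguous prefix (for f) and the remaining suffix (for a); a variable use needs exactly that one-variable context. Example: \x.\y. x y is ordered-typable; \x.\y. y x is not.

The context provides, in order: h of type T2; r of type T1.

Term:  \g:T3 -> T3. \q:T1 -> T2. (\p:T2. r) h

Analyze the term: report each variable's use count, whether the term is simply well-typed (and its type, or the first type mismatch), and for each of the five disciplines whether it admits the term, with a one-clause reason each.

variable uses: h: 1×; r: 1×; g [bound]: 0×; q [bound]: 0×; p [bound]: 0×
uses in reading order: r, h
typing: ✓ — (T3 -> T3) -> (T1 -> T2) -> T1
ordered: ✗ — g, q, p left unused
linear: ✗ — g, q, p left unused
affine: ✓ — h, r, g, q, p: no repeats, contraction unneeded
relevant: ✗ — g, q, p left unused
unrestricted: ✓ — simply typable at (T3 -> T3) -> (T1 -> T2) -> T1; W, C, E all held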